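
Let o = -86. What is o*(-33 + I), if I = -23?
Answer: 4816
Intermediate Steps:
o*(-33 + I) = -86*(-33 - 23) = -86*(-56) = 4816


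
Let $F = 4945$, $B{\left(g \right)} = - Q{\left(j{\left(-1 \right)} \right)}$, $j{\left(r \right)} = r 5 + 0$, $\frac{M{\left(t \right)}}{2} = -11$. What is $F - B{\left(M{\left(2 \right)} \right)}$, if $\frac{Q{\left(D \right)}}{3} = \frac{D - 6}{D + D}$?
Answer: $\frac{49483}{10} \approx 4948.3$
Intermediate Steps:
$M{\left(t \right)} = -22$ ($M{\left(t \right)} = 2 \left(-11\right) = -22$)
$j{\left(r \right)} = 5 r$ ($j{\left(r \right)} = 5 r + 0 = 5 r$)
$Q{\left(D \right)} = \frac{3 \left(-6 + D\right)}{2 D}$ ($Q{\left(D \right)} = 3 \frac{D - 6}{D + D} = 3 \frac{-6 + D}{2 D} = \frac{3 \left(-6 + D\right)}{2 D}$)
$B{\left(g \right)} = - \frac{33}{10}$ ($B{\left(g \right)} = - (\frac{3}{2} - \frac{9}{5 \left(-1\right)}) = - (\frac{3}{2} - \frac{9}{-5}) = - (\frac{3}{2} - - \frac{9}{5}) = - (\frac{3}{2} + \frac{9}{5}) = \left(-1\right) \frac{33}{10} = - \frac{33}{10}$)
$F - B{\left(M{\left(2 \right)} \right)} = 4945 - - \frac{33}{10} = 4945 + \frac{33}{10} = \frac{49483}{10}$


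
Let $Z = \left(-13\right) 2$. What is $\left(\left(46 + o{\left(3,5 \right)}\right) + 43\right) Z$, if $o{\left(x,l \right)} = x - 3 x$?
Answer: $-2158$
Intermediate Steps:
$o{\left(x,l \right)} = - 2 x$
$Z = -26$
$\left(\left(46 + o{\left(3,5 \right)}\right) + 43\right) Z = \left(\left(46 - 6\right) + 43\right) \left(-26\right) = \left(40 + 43\right) \left(-26\right) = 83 \left(-26\right) = -2158$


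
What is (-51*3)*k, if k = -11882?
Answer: 1817946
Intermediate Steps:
(-51*3)*k = -51*3*(-11882) = -153*(-11882) = 1817946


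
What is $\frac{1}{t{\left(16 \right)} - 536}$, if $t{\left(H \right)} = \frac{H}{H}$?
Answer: $- \frac{1}{535} \approx -0.0018692$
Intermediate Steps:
$t{\left(H \right)} = 1$
$\frac{1}{t{\left(16 \right)} - 536} = \frac{1}{1 - 536} = \frac{1}{-535} = - \frac{1}{535}$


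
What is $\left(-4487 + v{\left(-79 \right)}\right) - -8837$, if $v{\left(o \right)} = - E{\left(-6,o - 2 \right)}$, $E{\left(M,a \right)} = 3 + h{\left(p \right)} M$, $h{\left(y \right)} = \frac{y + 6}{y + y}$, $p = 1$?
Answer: $4368$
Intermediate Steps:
$h{\left(y \right)} = \frac{6 + y}{2 y}$
$E{\left(M,a \right)} = 3 + \frac{7 M}{2}$ ($E{\left(M,a \right)} = 3 + \frac{6 + 1}{2 \cdot 1} M = 3 + \frac{1}{2} \cdot 1 \cdot 7 M = 3 + \frac{7 M}{2}$)
$v{\left(o \right)} = 18$ ($v{\left(o \right)} = - (3 + \frac{7}{2} \left(-6\right)) = - (3 - 21) = \left(-1\right) \left(-18\right) = 18$)
$\left(-4487 + v{\left(-79 \right)}\right) - -8837 = \left(-4487 + 18\right) - -8837 = -4469 + \left(-1659 + 10496\right) = -4469 + 8837 = 4368$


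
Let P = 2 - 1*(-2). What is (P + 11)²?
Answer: 225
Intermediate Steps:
P = 4 (P = 2 + 2 = 4)
(P + 11)² = (4 + 11)² = 15² = 225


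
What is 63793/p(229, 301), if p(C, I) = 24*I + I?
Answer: 63793/7525 ≈ 8.4775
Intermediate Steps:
p(C, I) = 25*I
63793/p(229, 301) = 63793/((25*301)) = 63793/7525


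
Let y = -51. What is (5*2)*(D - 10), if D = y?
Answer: -610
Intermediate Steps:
D = -51
(5*2)*(D - 10) = (5*2)*(-51 - 10) = 10*(-61) = -610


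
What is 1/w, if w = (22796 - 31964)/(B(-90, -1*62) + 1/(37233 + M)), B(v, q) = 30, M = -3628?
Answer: -1008151/308090640 ≈ -0.0032723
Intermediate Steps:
w = -308090640/1008151 (w = (22796 - 31964)/(30 + 1/(37233 - 3628)) = -9168/(30 + 1/33605) = -9168/1008151/33605 = -9168*33605/1008151 = -308090640/1008151 ≈ -305.60)
1/w = 1/(-308090640/1008151) = -1008151/308090640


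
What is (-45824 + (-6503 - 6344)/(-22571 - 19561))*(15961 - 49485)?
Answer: 16180726701901/10533 ≈ 1.5362e+9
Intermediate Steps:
(-45824 + (-6503 - 6344)/(-22571 - 19561))*(15961 - 49485) = (-45824 - 12847/(-42132))*(-33524) = (-45824 - 12847*(-1/42132))*(-33524) = (-45824 + 12847/42132)*(-33524) = -1930643921/42132*(-33524) = 16180726701901/10533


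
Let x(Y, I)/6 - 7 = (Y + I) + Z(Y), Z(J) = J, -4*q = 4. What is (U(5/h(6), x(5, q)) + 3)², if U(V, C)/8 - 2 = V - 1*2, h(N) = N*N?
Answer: 1369/81 ≈ 16.901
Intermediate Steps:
q = -1 (q = -¼*4 = -1)
h(N) = N²
x(Y, I) = 42 + 6*I + 12*Y (x(Y, I) = 42 + 6*((Y + I) + Y) = 42 + 6*((I + Y) + Y) = 42 + 6*(I + 2*Y) = 42 + (6*I + 12*Y) = 42 + 6*I + 12*Y)
U(V, C) = 8*V (U(V, C) = 16 + 8*(V - 1*2) = 16 + 8*(V - 2) = 16 + 8*(-2 + V) = 16 + (-16 + 8*V) = 8*V)
(U(5/h(6), x(5, q)) + 3)² = (8*(5/(6²)) + 3)² = (8*(5/36) + 3)² = (10/9 + 3)² = (37/9)² = 1369/81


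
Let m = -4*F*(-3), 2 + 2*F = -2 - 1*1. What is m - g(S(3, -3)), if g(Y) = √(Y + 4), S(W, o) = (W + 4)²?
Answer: -30 - √53 ≈ -37.280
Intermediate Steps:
F = -5/2 (F = -1 + (-2 - 1*1)/2 = -1 + (-2 - 1)/2 = -1 + (½)*(-3) = -1 - 3/2 = -5/2 ≈ -2.5000)
S(W, o) = (4 + W)²
g(Y) = √(4 + Y)
m = -30 (m = -4*(-5/2)*(-3) = 10*(-3) = -30)
m - g(S(3, -3)) = -30 - √(4 + (4 + 3)²) = -30 - √(4 + 7²) = -30 - √(4 + 49) = -30 - √53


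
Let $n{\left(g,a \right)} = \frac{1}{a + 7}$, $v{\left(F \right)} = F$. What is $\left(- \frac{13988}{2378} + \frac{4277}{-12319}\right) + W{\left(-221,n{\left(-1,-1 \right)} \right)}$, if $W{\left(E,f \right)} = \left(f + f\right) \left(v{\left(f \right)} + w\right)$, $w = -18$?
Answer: $- \frac{3209660039}{263651238} \approx -12.174$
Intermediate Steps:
$n{\left(g,a \right)} = \frac{1}{7 + a}$
$W{\left(E,f \right)} = 2 f \left(-18 + f\right)$ ($W{\left(E,f \right)} = \left(f + f\right) \left(f - 18\right) = 2 f \left(-18 + f\right)$)
$\left(- \frac{13988}{2378} + \frac{4277}{-12319}\right) + W{\left(-221,n{\left(-1,-1 \right)} \right)} = \left(- \frac{13988}{2378} + \frac{4277}{-12319}\right) + \frac{2 \left(-18 + \frac{1}{7 - 1}\right)}{7 - 1} = \left(\left(-13988\right) \frac{1}{2378} + 4277 \left(- \frac{1}{12319}\right)\right) + \frac{2 \left(-18 + \frac{1}{6}\right)}{6} = \left(- \frac{6994}{1189} - \frac{4277}{12319}\right) + 2 \cdot \frac{1}{6} \left(-18 + \frac{1}{6}\right) = - \frac{91244439}{14647291} + 2 \cdot \frac{1}{6} \left(- \frac{107}{6}\right) = - \frac{91244439}{14647291} - \frac{107}{18} = - \frac{3209660039}{263651238}$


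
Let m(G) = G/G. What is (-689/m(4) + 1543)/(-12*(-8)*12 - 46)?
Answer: 61/79 ≈ 0.77215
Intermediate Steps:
m(G) = 1
(-689/m(4) + 1543)/(-12*(-8)*12 - 46) = (-689/1 + 1543)/(-12*(-8)*12 - 46) = (-689*1 + 1543)/(96*12 - 46) = (-689 + 1543)/(1152 - 46) = 854/1106 = 854*(1/1106) = 61/79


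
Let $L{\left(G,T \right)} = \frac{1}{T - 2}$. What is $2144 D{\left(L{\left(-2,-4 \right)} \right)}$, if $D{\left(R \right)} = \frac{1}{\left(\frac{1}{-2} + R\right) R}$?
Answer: $19296$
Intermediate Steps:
$L{\left(G,T \right)} = \frac{1}{-2 + T}$
$D{\left(R \right)} = \frac{1}{R \left(- \frac{1}{2} + R\right)}$ ($D{\left(R \right)} = \frac{1}{\left(- \frac{1}{2} + R\right) R} = \frac{1}{R \left(- \frac{1}{2} + R\right)}$)
$2144 D{\left(L{\left(-2,-4 \right)} \right)} = 2144 \frac{2}{\frac{1}{-2 - 4} \left(-1 + \frac{2}{-2 - 4}\right)} = 2144 \frac{2}{\frac{1}{-6} \left(-1 + \frac{2}{-6}\right)} = 2144 \frac{2}{\left(- \frac{1}{6}\right) \left(-1 + 2 \left(- \frac{1}{6}\right)\right)} = 2144 \cdot 2 \left(-6\right) \frac{1}{-1 - \frac{1}{3}} = 2144 \cdot 2 \left(-6\right) \frac{1}{- \frac{4}{3}} = 2144 \cdot 2 \left(-6\right) \left(- \frac{3}{4}\right) = 2144 \cdot 9 = 19296$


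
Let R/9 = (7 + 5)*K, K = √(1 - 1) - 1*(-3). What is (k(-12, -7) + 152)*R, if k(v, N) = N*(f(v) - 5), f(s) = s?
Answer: 87804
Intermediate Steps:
K = 3 (K = √0 + 3 = 0 + 3 = 3)
R = 324 (R = 9*((7 + 5)*3) = 9*(12*3) = 9*36 = 324)
k(v, N) = N*(-5 + v) (k(v, N) = N*(v - 5) = N*(-5 + v))
(k(-12, -7) + 152)*R = (-7*(-5 - 12) + 152)*324 = (-7*(-17) + 152)*324 = (119 + 152)*324 = 271*324 = 87804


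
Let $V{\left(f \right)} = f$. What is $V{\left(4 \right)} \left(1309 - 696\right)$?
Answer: $2452$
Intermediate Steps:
$V{\left(4 \right)} \left(1309 - 696\right) = 4 \left(1309 - 696\right) = 4 \cdot 613 = 2452$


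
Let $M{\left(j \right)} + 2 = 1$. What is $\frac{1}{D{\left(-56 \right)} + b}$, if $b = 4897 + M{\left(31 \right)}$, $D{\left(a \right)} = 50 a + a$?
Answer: $\frac{1}{2040} \approx 0.0004902$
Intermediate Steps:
$M{\left(j \right)} = -1$ ($M{\left(j \right)} = -2 + 1 = -1$)
$D{\left(a \right)} = 51 a$
$b = 4896$ ($b = 4897 - 1 = 4896$)
$\frac{1}{D{\left(-56 \right)} + b} = \frac{1}{51 \left(-56\right) + 4896} = \frac{1}{-2856 + 4896} = \frac{1}{2040}$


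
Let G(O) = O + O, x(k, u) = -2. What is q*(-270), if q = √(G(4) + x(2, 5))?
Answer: -270*√6 ≈ -661.36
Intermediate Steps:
G(O) = 2*O
q = √6 (q = √(2*4 - 2) = √(8 - 2) = √6 ≈ 2.4495)
q*(-270) = √6*(-270) = -270*√6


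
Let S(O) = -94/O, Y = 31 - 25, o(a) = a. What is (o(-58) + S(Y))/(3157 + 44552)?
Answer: -221/143127 ≈ -0.0015441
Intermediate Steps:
Y = 6
(o(-58) + S(Y))/(3157 + 44552) = (-58 - 94/6)/(3157 + 44552) = (-58 - 94*⅙)/47709 = (-58 - 47/3)*(1/47709) = -221/3*1/47709 = -221/143127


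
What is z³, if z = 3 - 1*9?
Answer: -216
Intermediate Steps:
z = -6 (z = 3 - 9 = -6)
z³ = (-6)³ = -216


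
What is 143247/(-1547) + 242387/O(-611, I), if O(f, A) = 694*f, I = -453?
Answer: -4701274699/50460046 ≈ -93.168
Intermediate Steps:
143247/(-1547) + 242387/O(-611, I) = 143247/(-1547) + 242387/((694*(-611))) = 143247*(-1/1547) + 242387/(-424034) = -11019/119 + 242387*(-1/424034) = -11019/119 - 242387/424034 = -4701274699/50460046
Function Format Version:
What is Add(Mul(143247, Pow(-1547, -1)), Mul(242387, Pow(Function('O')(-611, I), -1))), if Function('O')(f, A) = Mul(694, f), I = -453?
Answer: Rational(-4701274699, 50460046) ≈ -93.168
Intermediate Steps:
Add(Mul(143247, Pow(-1547, -1)), Mul(242387, Pow(Function('O')(-611, I), -1))) = Add(Mul(143247, Pow(-1547, -1)), Mul(242387, Pow(Mul(694, -611), -1))) = Add(Mul(143247, Rational(-1, 1547)), Mul(242387, Pow(-424034, -1))) = Add(Rational(-11019, 119), Mul(242387, Rational(-1, 424034))) = Add(Rational(-11019, 119), Rational(-242387, 424034)) = Rational(-4701274699, 50460046)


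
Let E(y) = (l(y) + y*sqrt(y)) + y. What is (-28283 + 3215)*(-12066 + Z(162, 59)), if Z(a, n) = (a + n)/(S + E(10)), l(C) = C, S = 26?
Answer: 28108518610/93 + 4616690*sqrt(10)/93 ≈ 3.0240e+8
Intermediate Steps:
E(y) = y**(3/2) + 2*y (E(y) = (y + y*sqrt(y)) + y = (y + y**(3/2)) + y = y**(3/2) + 2*y)
Z(a, n) = (a + n)/(46 + 10*sqrt(10)) (Z(a, n) = (a + n)/(26 + (10**(3/2) + 2*10)) = (a + n)/(26 + (10*sqrt(10) + 20)) = (a + n)/(26 + (20 + 10*sqrt(10))) = (a + n)/(46 + 10*sqrt(10)))
(-28283 + 3215)*(-12066 + Z(162, 59)) = (-28283 + 3215)*(-12066 + (162 + 59)/(46 + 10*sqrt(10))) = -25068*(-12066 + 221/(46 + 10*sqrt(10))) = 302470488 - 5540028/(46 + 10*sqrt(10))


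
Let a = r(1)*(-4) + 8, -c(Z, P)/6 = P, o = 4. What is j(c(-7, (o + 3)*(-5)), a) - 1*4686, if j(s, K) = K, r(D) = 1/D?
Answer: -4682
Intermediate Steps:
c(Z, P) = -6*P
a = 4 (a = -4/1 + 8 = 1*(-4) + 8 = -4 + 8 = 4)
j(c(-7, (o + 3)*(-5)), a) - 1*4686 = 4 - 1*4686 = 4 - 4686 = -4682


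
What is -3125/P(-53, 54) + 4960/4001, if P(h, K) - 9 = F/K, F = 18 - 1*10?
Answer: -336359255/988247 ≈ -340.36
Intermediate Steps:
F = 8 (F = 18 - 10 = 8)
P(h, K) = 9 + 8/K
-3125/P(-53, 54) + 4960/4001 = -3125/(9 + 8/54) + 4960/4001 = -3125/(9 + 8*(1/54)) + 4960*(1/4001) = -3125/(9 + 4/27) + 4960/4001 = -3125/247/27 + 4960/4001 = -3125*27/247 + 4960/4001 = -84375/247 + 4960/4001 = -336359255/988247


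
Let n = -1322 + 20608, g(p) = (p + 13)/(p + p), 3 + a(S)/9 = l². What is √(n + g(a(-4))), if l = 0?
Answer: √1562187/9 ≈ 138.88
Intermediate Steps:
a(S) = -27 (a(S) = -27 + 9*0² = -27 + 9*0 = -27 + 0 = -27)
g(p) = (13 + p)/(2*p) (g(p) = (13 + p)/((2*p)) = (13 + p)*(1/(2*p)) = (13 + p)/(2*p))
n = 19286
√(n + g(a(-4))) = √(19286 + (½)*(13 - 27)/(-27)) = √(19286 + (½)*(-1/27)*(-14)) = √(19286 + 7/27) = √(520729/27) = √1562187/9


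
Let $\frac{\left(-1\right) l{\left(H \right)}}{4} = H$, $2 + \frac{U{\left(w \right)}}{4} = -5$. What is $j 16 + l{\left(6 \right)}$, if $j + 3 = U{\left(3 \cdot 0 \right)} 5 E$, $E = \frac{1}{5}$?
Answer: $-520$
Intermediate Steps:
$U{\left(w \right)} = -28$ ($U{\left(w \right)} = -8 + 4 \left(-5\right) = -8 - 20 = -28$)
$l{\left(H \right)} = - 4 H$
$E = \frac{1}{5} \approx 0.2$
$j = -31$ ($j = -3 + \left(-28\right) 5 \cdot \frac{1}{5} = -3 - 28 = -31$)
$j 16 + l{\left(6 \right)} = \left(-31\right) 16 - 24 = -496 - 24 = -520$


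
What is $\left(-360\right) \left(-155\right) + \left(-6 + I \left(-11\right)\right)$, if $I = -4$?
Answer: $55838$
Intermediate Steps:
$\left(-360\right) \left(-155\right) + \left(-6 + I \left(-11\right)\right) = \left(-360\right) \left(-155\right) - -38 = 55800 + \left(-6 + 44\right) = 55800 + 38 = 55838$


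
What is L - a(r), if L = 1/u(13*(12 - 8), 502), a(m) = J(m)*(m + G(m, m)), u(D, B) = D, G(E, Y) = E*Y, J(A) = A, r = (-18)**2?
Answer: -1774094399/52 ≈ -3.4117e+7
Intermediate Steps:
r = 324
a(m) = m*(m + m**2) (a(m) = m*(m + m*m) = m*(m + m**2))
L = 1/52 (L = 1/(13*(12 - 8)) = 1/(13*4) = 1/52 ≈ 0.019231)
L - a(r) = 1/52 - 324**2*(1 + 324) = 1/52 - 104976*325 = 1/52 - 1*34117200 = 1/52 - 34117200 = -1774094399/52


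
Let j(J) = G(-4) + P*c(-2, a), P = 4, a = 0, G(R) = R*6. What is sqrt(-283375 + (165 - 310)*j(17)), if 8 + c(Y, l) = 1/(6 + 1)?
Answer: I*sqrt(13491555)/7 ≈ 524.73*I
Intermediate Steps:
G(R) = 6*R
c(Y, l) = -55/7 (c(Y, l) = -8 + 1/(6 + 1) = -8 + 1/7 = -55/7)
j(J) = -388/7 (j(J) = 6*(-4) + 4*(-55/7) = -24 - 220/7 = -388/7)
sqrt(-283375 + (165 - 310)*j(17)) = sqrt(-283375 + (165 - 310)*(-388/7)) = sqrt(-283375 - 145*(-388/7)) = sqrt(-283375 + 56260/7) = sqrt(-1927365/7) = I*sqrt(13491555)/7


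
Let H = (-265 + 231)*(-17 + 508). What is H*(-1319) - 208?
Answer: 22019178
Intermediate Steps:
H = -16694 (H = -34*491 = -16694)
H*(-1319) - 208 = -16694*(-1319) - 208 = 22019386 - 208 = 22019178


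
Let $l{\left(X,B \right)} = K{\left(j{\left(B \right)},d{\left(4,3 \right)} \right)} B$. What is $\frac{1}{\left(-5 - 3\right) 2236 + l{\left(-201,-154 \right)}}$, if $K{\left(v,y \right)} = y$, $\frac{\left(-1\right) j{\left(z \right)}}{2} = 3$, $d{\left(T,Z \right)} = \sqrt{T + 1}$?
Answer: $- \frac{4472}{79965491} + \frac{77 \sqrt{5}}{159930982} \approx -5.4848 \cdot 10^{-5}$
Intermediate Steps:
$d{\left(T,Z \right)} = \sqrt{1 + T}$
$j{\left(z \right)} = -6$ ($j{\left(z \right)} = \left(-2\right) 3 = -6$)
$l{\left(X,B \right)} = B \sqrt{5}$ ($l{\left(X,B \right)} = \sqrt{1 + 4} B = \sqrt{5} B = B \sqrt{5}$)
$\frac{1}{\left(-5 - 3\right) 2236 + l{\left(-201,-154 \right)}} = \frac{1}{\left(-5 - 3\right) 2236 - 154 \sqrt{5}} = \frac{1}{\left(-8\right) 2236 - 154 \sqrt{5}} = \frac{1}{-17888 - 154 \sqrt{5}}$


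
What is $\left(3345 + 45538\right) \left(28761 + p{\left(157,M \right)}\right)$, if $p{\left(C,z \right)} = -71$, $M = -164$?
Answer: $1402453270$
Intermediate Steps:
$\left(3345 + 45538\right) \left(28761 + p{\left(157,M \right)}\right) = \left(3345 + 45538\right) \left(28761 - 71\right) = 48883 \cdot 28690 = 1402453270$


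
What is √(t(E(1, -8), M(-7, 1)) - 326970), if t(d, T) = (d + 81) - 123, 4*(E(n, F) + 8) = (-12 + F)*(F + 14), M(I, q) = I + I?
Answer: 5*I*√13082 ≈ 571.88*I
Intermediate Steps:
M(I, q) = 2*I
E(n, F) = -8 + (-12 + F)*(14 + F)/4 (E(n, F) = -8 + ((-12 + F)*(F + 14))/4 = -8 + ((-12 + F)*(14 + F))/4 = -8 + (-12 + F)*(14 + F)/4)
t(d, T) = -42 + d (t(d, T) = (81 + d) - 123 = -42 + d)
√(t(E(1, -8), M(-7, 1)) - 326970) = √((-42 + (-50 + (½)*(-8) + (¼)*(-8)²)) - 326970) = √((-42 + (-50 - 4 + (¼)*64)) - 326970) = √((-42 + (-50 - 4 + 16)) - 326970) = √((-42 - 38) - 326970) = √(-80 - 326970) = √(-327050) = 5*I*√13082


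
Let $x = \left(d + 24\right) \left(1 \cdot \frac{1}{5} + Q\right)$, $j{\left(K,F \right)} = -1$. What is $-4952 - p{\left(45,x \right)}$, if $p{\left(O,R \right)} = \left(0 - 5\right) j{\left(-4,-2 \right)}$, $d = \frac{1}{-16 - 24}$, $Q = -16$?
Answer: $-4957$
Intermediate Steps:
$d = - \frac{1}{40}$ ($d = \frac{1}{-40} = - \frac{1}{40} \approx -0.025$)
$x = - \frac{75761}{200}$ ($x = \left(- \frac{1}{40} + 24\right) \left(1 \cdot \frac{1}{5} - 16\right) = \frac{959 \left(1 \cdot \frac{1}{5} - 16\right)}{40} = \frac{959 \left(\frac{1}{5} - 16\right)}{40} = \frac{959}{40} \left(- \frac{79}{5}\right) = - \frac{75761}{200} \approx -378.81$)
$p{\left(O,R \right)} = 5$ ($p{\left(O,R \right)} = \left(0 - 5\right) \left(-1\right) = \left(-5\right) \left(-1\right) = 5$)
$-4952 - p{\left(45,x \right)} = -4952 - 5 = -4957$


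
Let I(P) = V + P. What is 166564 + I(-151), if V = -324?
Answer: 166089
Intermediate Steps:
I(P) = -324 + P
166564 + I(-151) = 166564 + (-324 - 151) = 166564 - 475 = 166089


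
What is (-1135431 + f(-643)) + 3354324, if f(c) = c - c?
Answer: 2218893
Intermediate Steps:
f(c) = 0
(-1135431 + f(-643)) + 3354324 = (-1135431 + 0) + 3354324 = -1135431 + 3354324 = 2218893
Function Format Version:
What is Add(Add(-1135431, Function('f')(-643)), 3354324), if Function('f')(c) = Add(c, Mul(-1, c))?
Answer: 2218893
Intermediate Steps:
Function('f')(c) = 0
Add(Add(-1135431, Function('f')(-643)), 3354324) = Add(Add(-1135431, 0), 3354324) = Add(-1135431, 3354324) = 2218893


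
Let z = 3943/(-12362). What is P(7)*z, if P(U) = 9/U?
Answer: -35487/86534 ≈ -0.41009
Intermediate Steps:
z = -3943/12362 (z = 3943*(-1/12362) = -3943/12362 ≈ -0.31896)
P(7)*z = (9/7)*(-3943/12362) = -35487/86534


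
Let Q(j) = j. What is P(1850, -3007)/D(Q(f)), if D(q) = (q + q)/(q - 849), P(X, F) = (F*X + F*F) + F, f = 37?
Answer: -1411293352/37 ≈ -3.8143e+7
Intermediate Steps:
P(X, F) = F + F² + F*X (P(X, F) = (F*X + F²) + F = (F² + F*X) + F = F + F² + F*X)
D(q) = 2*q/(-849 + q) (D(q) = (2*q)/(-849 + q) = 2*q/(-849 + q))
P(1850, -3007)/D(Q(f)) = (-3007*(1 - 3007 + 1850))/((2*37/(-849 + 37))) = (-3007*(-1156))/((2*37/(-812))) = 3476092/((2*37*(-1/812))) = 3476092/(-37/406) = 3476092*(-406/37) = -1411293352/37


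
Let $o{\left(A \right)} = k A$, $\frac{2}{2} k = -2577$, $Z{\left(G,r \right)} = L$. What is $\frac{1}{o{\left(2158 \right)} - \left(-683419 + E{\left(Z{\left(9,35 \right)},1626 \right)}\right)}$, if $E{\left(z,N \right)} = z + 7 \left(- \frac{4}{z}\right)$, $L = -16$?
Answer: $- \frac{4}{19510931} \approx -2.0501 \cdot 10^{-7}$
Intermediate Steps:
$Z{\left(G,r \right)} = -16$
$k = -2577$
$E{\left(z,N \right)} = z - \frac{28}{z}$
$o{\left(A \right)} = - 2577 A$
$\frac{1}{o{\left(2158 \right)} - \left(-683419 + E{\left(Z{\left(9,35 \right)},1626 \right)}\right)} = \frac{1}{\left(-2577\right) 2158 + \left(683419 - \left(-16 - \frac{28}{-16}\right)\right)} = \frac{1}{-5561166 + \left(683419 - \left(-16 - - \frac{7}{4}\right)\right)} = \frac{1}{-5561166 + \left(683419 - \left(-16 + \frac{7}{4}\right)\right)} = \frac{1}{-5561166 + \left(683419 - - \frac{57}{4}\right)} = \frac{1}{-5561166 + \left(683419 + \frac{57}{4}\right)} = \frac{1}{-5561166 + \frac{2733733}{4}} = \frac{1}{- \frac{19510931}{4}} = - \frac{4}{19510931}$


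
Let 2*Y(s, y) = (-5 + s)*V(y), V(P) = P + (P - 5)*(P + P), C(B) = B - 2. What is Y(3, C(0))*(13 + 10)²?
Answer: -13754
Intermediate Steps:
C(B) = -2 + B
V(P) = P + 2*P*(-5 + P) (V(P) = P + (-5 + P)*(2*P) = P + 2*P*(-5 + P))
Y(s, y) = y*(-9 + 2*y)*(-5 + s)/2 (Y(s, y) = ((-5 + s)*(y*(-9 + 2*y)))/2 = (y*(-9 + 2*y)*(-5 + s))/2 = y*(-9 + 2*y)*(-5 + s)/2)
Y(3, C(0))*(13 + 10)² = ((-2 + 0)*(-9 + 2*(-2 + 0))*(-5 + 3)/2)*(13 + 10)² = ((½)*(-2)*(-9 + 2*(-2))*(-2))*23² = ((½)*(-2)*(-9 - 4)*(-2))*529 = ((½)*(-2)*(-13)*(-2))*529 = -26*529 = -13754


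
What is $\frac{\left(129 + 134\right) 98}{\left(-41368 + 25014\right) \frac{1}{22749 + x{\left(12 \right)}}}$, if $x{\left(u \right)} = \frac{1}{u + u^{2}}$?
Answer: $- \frac{45733965515}{1275612} \approx -35853.0$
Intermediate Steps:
$\frac{\left(129 + 134\right) 98}{\left(-41368 + 25014\right) \frac{1}{22749 + x{\left(12 \right)}}} = \frac{\left(129 + 134\right) 98}{\left(-41368 + 25014\right) \frac{1}{22749 + \frac{1}{12 \left(1 + 12\right)}}} = \frac{263 \cdot 98}{\left(-16354\right) \frac{1}{22749 + \frac{1}{12 \cdot 13}}} = \frac{25774}{\left(-16354\right) \frac{1}{22749 + \frac{1}{12} \cdot \frac{1}{13}}} = \frac{25774}{\left(-16354\right) \frac{1}{22749 + \frac{1}{156}}} = \frac{25774}{\left(-16354\right) \frac{1}{\frac{3548845}{156}}} = \frac{25774}{\left(-16354\right) \frac{156}{3548845}} = \frac{25774}{- \frac{2551224}{3548845}} = 25774 \left(- \frac{3548845}{2551224}\right) = - \frac{45733965515}{1275612}$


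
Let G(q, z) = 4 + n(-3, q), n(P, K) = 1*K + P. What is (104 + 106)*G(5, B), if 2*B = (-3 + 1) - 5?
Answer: 1260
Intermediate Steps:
B = -7/2 (B = ((-3 + 1) - 5)/2 = (-2 - 5)/2 = (½)*(-7) = -7/2 ≈ -3.5000)
n(P, K) = K + P
G(q, z) = 1 + q (G(q, z) = 4 + (q - 3) = 4 + (-3 + q) = 1 + q)
(104 + 106)*G(5, B) = (104 + 106)*(1 + 5) = 210*6 = 1260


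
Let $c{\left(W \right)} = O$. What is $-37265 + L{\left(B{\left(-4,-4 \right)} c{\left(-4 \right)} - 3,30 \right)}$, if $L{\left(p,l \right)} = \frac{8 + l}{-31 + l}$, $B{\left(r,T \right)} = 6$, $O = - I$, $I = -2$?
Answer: $-37303$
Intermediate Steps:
$O = 2$ ($O = \left(-1\right) \left(-2\right) = 2$)
$c{\left(W \right)} = 2$
$L{\left(p,l \right)} = \frac{8 + l}{-31 + l}$
$-37265 + L{\left(B{\left(-4,-4 \right)} c{\left(-4 \right)} - 3,30 \right)} = -37265 + \frac{8 + 30}{-31 + 30} = -37265 + \frac{1}{-1} \cdot 38 = -37265 - 38 = -37303$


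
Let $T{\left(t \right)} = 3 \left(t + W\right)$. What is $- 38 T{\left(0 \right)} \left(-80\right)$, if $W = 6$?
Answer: $54720$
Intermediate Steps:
$T{\left(t \right)} = 18 + 3 t$ ($T{\left(t \right)} = 3 \left(t + 6\right) = 3 \left(6 + t\right) = 18 + 3 t$)
$- 38 T{\left(0 \right)} \left(-80\right) = - 38 \left(18 + 3 \cdot 0\right) \left(-80\right) = - 38 \left(18 + 0\right) \left(-80\right) = \left(-38\right) 18 \left(-80\right) = \left(-684\right) \left(-80\right) = 54720$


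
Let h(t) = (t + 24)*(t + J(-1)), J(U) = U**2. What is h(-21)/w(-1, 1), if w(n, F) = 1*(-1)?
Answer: 60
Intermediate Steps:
w(n, F) = -1
h(t) = (1 + t)*(24 + t) (h(t) = (t + 24)*(t + (-1)**2) = (24 + t)*(t + 1) = (24 + t)*(1 + t) = (1 + t)*(24 + t))
h(-21)/w(-1, 1) = (24 + (-21)**2 + 25*(-21))/(-1) = (24 + 441 - 525)*(-1) = -60*(-1) = 60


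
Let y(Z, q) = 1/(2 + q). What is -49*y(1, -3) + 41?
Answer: 90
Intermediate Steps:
-49*y(1, -3) + 41 = -49/(2 - 3) + 41 = -49/(-1) + 41 = -49*(-1) + 41 = 49 + 41 = 90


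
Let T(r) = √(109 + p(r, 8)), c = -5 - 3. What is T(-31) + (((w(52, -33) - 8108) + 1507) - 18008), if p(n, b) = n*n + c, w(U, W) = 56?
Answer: -24553 + 3*√118 ≈ -24520.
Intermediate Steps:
c = -8
p(n, b) = -8 + n² (p(n, b) = n*n - 8 = n² - 8 = -8 + n²)
T(r) = √(101 + r²) (T(r) = √(109 + (-8 + r²)) = √(101 + r²))
T(-31) + (((w(52, -33) - 8108) + 1507) - 18008) = √(101 + (-31)²) + (((56 - 8108) + 1507) - 18008) = √(101 + 961) + ((-8052 + 1507) - 18008) = √1062 + (-6545 - 18008) = 3*√118 - 24553 = -24553 + 3*√118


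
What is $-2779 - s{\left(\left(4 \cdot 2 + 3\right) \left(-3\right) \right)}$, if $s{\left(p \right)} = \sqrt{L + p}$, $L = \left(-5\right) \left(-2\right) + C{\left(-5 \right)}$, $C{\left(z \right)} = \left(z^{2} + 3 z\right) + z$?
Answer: $-2779 - 3 i \sqrt{2} \approx -2779.0 - 4.2426 i$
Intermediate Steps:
$C{\left(z \right)} = z^{2} + 4 z$
$L = 15$ ($L = \left(-5\right) \left(-2\right) - 5 \left(4 - 5\right) = 10 - -5 = 10 + 5 = 15$)
$s{\left(p \right)} = \sqrt{15 + p}$
$-2779 - s{\left(\left(4 \cdot 2 + 3\right) \left(-3\right) \right)} = -2779 - \sqrt{15 + \left(4 \cdot 2 + 3\right) \left(-3\right)} = -2779 - \sqrt{15 + \left(8 + 3\right) \left(-3\right)} = -2779 - \sqrt{15 + 11 \left(-3\right)} = -2779 - \sqrt{15 - 33} = -2779 - \sqrt{-18} = -2779 - 3 i \sqrt{2}$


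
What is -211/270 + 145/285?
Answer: -1399/5130 ≈ -0.27271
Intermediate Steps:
-211/270 + 145/285 = -211*1/270 + 145*(1/285) = -211/270 + 29/57 = -1399/5130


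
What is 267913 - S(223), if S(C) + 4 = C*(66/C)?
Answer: 267851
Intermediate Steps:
S(C) = 62 (S(C) = -4 + C*(66/C) = -4 + 66 = 62)
267913 - S(223) = 267913 - 1*62 = 267913 - 62 = 267851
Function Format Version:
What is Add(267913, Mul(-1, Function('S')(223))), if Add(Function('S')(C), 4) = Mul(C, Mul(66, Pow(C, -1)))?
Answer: 267851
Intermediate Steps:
Function('S')(C) = 62 (Function('S')(C) = Add(-4, Mul(C, Mul(66, Pow(C, -1)))) = Add(-4, 66) = 62)
Add(267913, Mul(-1, Function('S')(223))) = Add(267913, Mul(-1, 62)) = Add(267913, -62) = 267851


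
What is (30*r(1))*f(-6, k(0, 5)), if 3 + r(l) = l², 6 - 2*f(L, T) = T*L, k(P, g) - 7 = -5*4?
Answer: 2160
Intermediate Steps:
k(P, g) = -13 (k(P, g) = 7 - 5*4 = 7 - 20 = -13)
f(L, T) = 3 - L*T/2 (f(L, T) = 3 - T*L/2 = 3 - L*T/2)
r(l) = -3 + l²
(30*r(1))*f(-6, k(0, 5)) = (30*(-3 + 1²))*(3 - ½*(-6)*(-13)) = (30*(-3 + 1))*(3 - 39) = (30*(-2))*(-36) = -60*(-36) = 2160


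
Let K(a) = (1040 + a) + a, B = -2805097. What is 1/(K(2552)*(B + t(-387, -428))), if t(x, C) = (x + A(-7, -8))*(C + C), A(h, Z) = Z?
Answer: -1/15157106688 ≈ -6.5976e-11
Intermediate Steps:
K(a) = 1040 + 2*a
t(x, C) = 2*C*(-8 + x) (t(x, C) = (x - 8)*(C + C) = (-8 + x)*(2*C) = 2*C*(-8 + x))
1/(K(2552)*(B + t(-387, -428))) = 1/((1040 + 2*2552)*(-2805097 + 2*(-428)*(-8 - 387))) = 1/((1040 + 5104)*(-2805097 + 2*(-428)*(-395))) = 1/(6144*(-2805097 + 338120)) = (1/6144)/(-2466977) = (1/6144)*(-1/2466977) = -1/15157106688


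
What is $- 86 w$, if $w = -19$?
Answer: $1634$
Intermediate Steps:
$- 86 w = \left(-86\right) \left(-19\right) = 1634$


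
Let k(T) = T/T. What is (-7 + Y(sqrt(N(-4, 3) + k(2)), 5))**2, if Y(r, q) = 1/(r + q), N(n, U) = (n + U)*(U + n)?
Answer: 24338/529 + 312*sqrt(2)/529 ≈ 46.842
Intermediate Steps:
N(n, U) = (U + n)**2 (N(n, U) = (U + n)*(U + n) = (U + n)**2)
k(T) = 1
Y(r, q) = 1/(q + r)
(-7 + Y(sqrt(N(-4, 3) + k(2)), 5))**2 = (-7 + 1/(5 + sqrt((3 - 4)**2 + 1)))**2 = (-7 + 1/(5 + sqrt((-1)**2 + 1)))**2 = (-7 + 1/(5 + sqrt(1 + 1)))**2 = (-7 + 1/(5 + sqrt(2)))**2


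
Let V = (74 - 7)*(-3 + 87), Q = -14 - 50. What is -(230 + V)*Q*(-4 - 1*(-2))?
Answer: -749824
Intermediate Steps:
Q = -64
V = 5628 (V = 67*84 = 5628)
-(230 + V)*Q*(-4 - 1*(-2)) = -(230 + 5628)*(-64*(-4 - 1*(-2))) = -5858*(-64*(-4 + 2)) = -5858*(-64*(-2)) = -5858*128 = -1*749824 = -749824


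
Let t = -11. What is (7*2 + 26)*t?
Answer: -440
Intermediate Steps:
(7*2 + 26)*t = (7*2 + 26)*(-11) = (14 + 26)*(-11) = 40*(-11) = -440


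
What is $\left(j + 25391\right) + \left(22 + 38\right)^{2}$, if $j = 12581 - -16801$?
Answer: $58373$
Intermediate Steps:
$j = 29382$ ($j = 12581 + 16801 = 29382$)
$\left(j + 25391\right) + \left(22 + 38\right)^{2} = \left(29382 + 25391\right) + \left(22 + 38\right)^{2} = 54773 + 60^{2} = 54773 + 3600 = 58373$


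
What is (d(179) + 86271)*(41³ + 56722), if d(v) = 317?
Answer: 10879176084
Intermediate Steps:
(d(179) + 86271)*(41³ + 56722) = (317 + 86271)*(41³ + 56722) = 86588*(68921 + 56722) = 86588*125643 = 10879176084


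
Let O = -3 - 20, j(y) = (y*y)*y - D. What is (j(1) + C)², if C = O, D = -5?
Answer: 289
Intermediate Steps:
j(y) = 5 + y³ (j(y) = (y*y)*y - 1*(-5) = y²*y + 5 = y³ + 5 = 5 + y³)
O = -23 (O = -3 - 5*4 = -3 - 20 = -23)
C = -23
(j(1) + C)² = ((5 + 1³) - 23)² = ((5 + 1) - 23)² = (6 - 23)² = (-17)² = 289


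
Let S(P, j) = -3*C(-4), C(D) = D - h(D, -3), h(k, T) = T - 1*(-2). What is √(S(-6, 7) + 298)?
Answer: √307 ≈ 17.521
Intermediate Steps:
h(k, T) = 2 + T (h(k, T) = T + 2 = 2 + T)
C(D) = 1 + D (C(D) = D - (2 - 3) = D - 1*(-1) = D + 1 = 1 + D)
S(P, j) = 9 (S(P, j) = -3*(1 - 4) = -3*(-3) = 9)
√(S(-6, 7) + 298) = √(9 + 298) = √307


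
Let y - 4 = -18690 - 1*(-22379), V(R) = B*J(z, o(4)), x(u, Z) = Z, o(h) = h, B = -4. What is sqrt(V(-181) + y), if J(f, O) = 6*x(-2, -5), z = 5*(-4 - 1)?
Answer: sqrt(3813) ≈ 61.750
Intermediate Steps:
z = -25 (z = 5*(-5) = -25)
J(f, O) = -30 (J(f, O) = 6*(-5) = -30)
V(R) = 120 (V(R) = -4*(-30) = 120)
y = 3693 (y = 4 + (-18690 - 1*(-22379)) = 4 + (-18690 + 22379) = 4 + 3689 = 3693)
sqrt(V(-181) + y) = sqrt(120 + 3693) = sqrt(3813)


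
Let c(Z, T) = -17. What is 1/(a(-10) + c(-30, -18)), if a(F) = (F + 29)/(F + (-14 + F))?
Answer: -34/597 ≈ -0.056951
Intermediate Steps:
a(F) = (29 + F)/(-14 + 2*F)
1/(a(-10) + c(-30, -18)) = 1/((29 - 10)/(2*(-7 - 10)) - 17) = 1/((½)*19/(-17) - 17) = 1/((½)*(-1/17)*19 - 17) = 1/(-19/34 - 17) = 1/(-597/34) = -34/597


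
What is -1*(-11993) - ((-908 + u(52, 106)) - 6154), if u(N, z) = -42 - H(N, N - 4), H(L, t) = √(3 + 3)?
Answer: 19097 + √6 ≈ 19099.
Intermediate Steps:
H(L, t) = √6
u(N, z) = -42 - √6
-1*(-11993) - ((-908 + u(52, 106)) - 6154) = -1*(-11993) - ((-908 + (-42 - √6)) - 6154) = 11993 - ((-950 - √6) - 6154) = 11993 - (-7104 - √6) = 11993 + (7104 + √6) = 19097 + √6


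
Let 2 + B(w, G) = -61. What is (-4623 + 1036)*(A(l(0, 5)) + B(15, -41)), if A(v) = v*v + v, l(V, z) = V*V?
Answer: 225981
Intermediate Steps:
B(w, G) = -63 (B(w, G) = -2 - 61 = -63)
l(V, z) = V²
A(v) = v + v² (A(v) = v² + v = v + v²)
(-4623 + 1036)*(A(l(0, 5)) + B(15, -41)) = (-4623 + 1036)*(0²*(1 + 0²) - 63) = -3587*(0*(1 + 0) - 63) = -3587*(0*1 - 63) = -3587*(0 - 63) = -3587*(-63) = 225981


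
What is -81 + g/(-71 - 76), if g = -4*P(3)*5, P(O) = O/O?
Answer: -11887/147 ≈ -80.864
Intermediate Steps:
P(O) = 1
g = -20 (g = -4*1*5 = -4*5 = -20)
-81 + g/(-71 - 76) = -81 - 20/(-71 - 76) = -81 - 20/(-147) = -81 - 20*(-1/147) = -81 + 20/147 = -11887/147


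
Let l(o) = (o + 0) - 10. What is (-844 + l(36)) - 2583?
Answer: -3401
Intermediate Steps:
l(o) = -10 + o (l(o) = o - 10 = -10 + o)
(-844 + l(36)) - 2583 = (-844 + (-10 + 36)) - 2583 = (-844 + 26) - 2583 = -818 - 2583 = -3401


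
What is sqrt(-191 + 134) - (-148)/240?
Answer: 37/60 + I*sqrt(57) ≈ 0.61667 + 7.5498*I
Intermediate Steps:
sqrt(-191 + 134) - (-148)/240 = sqrt(-57) - (-148)/240 = I*sqrt(57) - 1*(-37/60) = I*sqrt(57) + 37/60 = 37/60 + I*sqrt(57)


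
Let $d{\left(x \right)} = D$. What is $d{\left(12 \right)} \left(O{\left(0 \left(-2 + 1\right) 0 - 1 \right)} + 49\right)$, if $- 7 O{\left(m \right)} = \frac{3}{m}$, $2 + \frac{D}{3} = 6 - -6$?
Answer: $\frac{10380}{7} \approx 1482.9$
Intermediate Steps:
$D = 30$ ($D = -6 + 3 \left(6 - -6\right) = -6 + 3 \left(6 + 6\right) = -6 + 3 \cdot 12 = -6 + 36 = 30$)
$d{\left(x \right)} = 30$
$O{\left(m \right)} = - \frac{3}{7 m}$ ($O{\left(m \right)} = - \frac{3 \frac{1}{m}}{7} = - \frac{3}{7 m}$)
$d{\left(12 \right)} \left(O{\left(0 \left(-2 + 1\right) 0 - 1 \right)} + 49\right) = 30 \left(- \frac{3}{7 \left(0 \left(-2 + 1\right) 0 - 1\right)} + 49\right) = 30 \left(- \frac{3}{7 \left(0 \left(\left(-1\right) 0\right) - 1\right)} + 49\right) = 30 \left(- \frac{3}{7 \left(0 \cdot 0 - 1\right)} + 49\right) = 30 \left(- \frac{3}{7 \left(0 - 1\right)} + 49\right) = 30 \left(- \frac{3}{7 \left(-1\right)} + 49\right) = 30 \left(\left(- \frac{3}{7}\right) \left(-1\right) + 49\right) = 30 \left(\frac{3}{7} + 49\right) = 30 \cdot \frac{346}{7} = \frac{10380}{7}$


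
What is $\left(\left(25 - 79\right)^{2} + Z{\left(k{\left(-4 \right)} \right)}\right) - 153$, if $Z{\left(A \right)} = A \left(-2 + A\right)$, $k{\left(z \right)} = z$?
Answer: $2787$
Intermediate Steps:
$\left(\left(25 - 79\right)^{2} + Z{\left(k{\left(-4 \right)} \right)}\right) - 153 = \left(\left(25 - 79\right)^{2} - 4 \left(-2 - 4\right)\right) - 153 = \left(\left(-54\right)^{2} - -24\right) - 153 = \left(2916 + 24\right) - 153 = 2940 - 153 = 2787$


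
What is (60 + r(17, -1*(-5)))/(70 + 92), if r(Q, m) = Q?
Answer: 77/162 ≈ 0.47531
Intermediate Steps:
(60 + r(17, -1*(-5)))/(70 + 92) = (60 + 17)/(70 + 92) = 77/162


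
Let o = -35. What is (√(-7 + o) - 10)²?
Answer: (10 - I*√42)² ≈ 58.0 - 129.61*I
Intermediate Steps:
(√(-7 + o) - 10)² = (√(-7 - 35) - 10)² = (√(-42) - 10)² = (I*√42 - 10)² = (-10 + I*√42)²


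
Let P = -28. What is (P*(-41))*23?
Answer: 26404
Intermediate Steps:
(P*(-41))*23 = -28*(-41)*23 = 1148*23 = 26404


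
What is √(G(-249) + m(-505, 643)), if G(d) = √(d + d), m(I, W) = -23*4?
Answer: √(-92 + I*√498) ≈ 1.155 + 9.6609*I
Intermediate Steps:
m(I, W) = -92
G(d) = √2*√d (G(d) = √(2*d) = √2*√d)
√(G(-249) + m(-505, 643)) = √(√2*√(-249) - 92) = √(√2*(I*√249) - 92) = √(I*√498 - 92) = √(-92 + I*√498)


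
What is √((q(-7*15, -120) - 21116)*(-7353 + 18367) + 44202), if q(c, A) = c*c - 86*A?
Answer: 2*√641602 ≈ 1602.0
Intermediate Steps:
q(c, A) = c² - 86*A
√((q(-7*15, -120) - 21116)*(-7353 + 18367) + 44202) = √((((-7*15)² - 86*(-120)) - 21116)*(-7353 + 18367) + 44202) = √((((-105)² + 10320) - 21116)*11014 + 44202) = √(((11025 + 10320) - 21116)*11014 + 44202) = √((21345 - 21116)*11014 + 44202) = √(229*11014 + 44202) = √(2522206 + 44202) = √2566408 = 2*√641602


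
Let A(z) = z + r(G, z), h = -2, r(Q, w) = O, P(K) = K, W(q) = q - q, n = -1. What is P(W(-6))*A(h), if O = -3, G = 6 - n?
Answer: 0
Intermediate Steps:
G = 7 (G = 6 - 1*(-1) = 6 + 1 = 7)
W(q) = 0
r(Q, w) = -3
A(z) = -3 + z (A(z) = z - 3 = -3 + z)
P(W(-6))*A(h) = 0*(-3 - 2) = 0*(-5) = 0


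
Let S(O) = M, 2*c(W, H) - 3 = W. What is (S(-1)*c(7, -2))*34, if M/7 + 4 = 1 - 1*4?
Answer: -8330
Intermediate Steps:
c(W, H) = 3/2 + W/2
M = -49 (M = -28 + 7*(1 - 1*4) = -28 + 7*(1 - 4) = -28 + 7*(-3) = -28 - 21 = -49)
S(O) = -49
(S(-1)*c(7, -2))*34 = -49*(3/2 + (½)*7)*34 = -49*(3/2 + 7/2)*34 = -49*5*34 = -245*34 = -8330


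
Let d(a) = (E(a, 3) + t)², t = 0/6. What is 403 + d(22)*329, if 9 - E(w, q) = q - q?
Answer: 27052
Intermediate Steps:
E(w, q) = 9 (E(w, q) = 9 - (q - q) = 9 - 1*0 = 9 + 0 = 9)
t = 0 (t = 0*(⅙) = 0)
d(a) = 81 (d(a) = (9 + 0)² = 9² = 81)
403 + d(22)*329 = 403 + 81*329 = 403 + 26649 = 27052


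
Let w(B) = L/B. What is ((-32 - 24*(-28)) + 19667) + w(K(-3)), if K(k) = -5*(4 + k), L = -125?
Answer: 20332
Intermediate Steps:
K(k) = -20 - 5*k
w(B) = -125/B
((-32 - 24*(-28)) + 19667) + w(K(-3)) = ((-32 - 24*(-28)) + 19667) - 125/(-20 - 5*(-3)) = ((-32 + 672) + 19667) - 125/(-20 + 15) = (640 + 19667) - 125/(-5) = 20307 - 125*(-1/5) = 20307 + 25 = 20332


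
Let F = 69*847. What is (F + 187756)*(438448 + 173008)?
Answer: 150539855744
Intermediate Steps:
F = 58443
(F + 187756)*(438448 + 173008) = (58443 + 187756)*(438448 + 173008) = 246199*611456 = 150539855744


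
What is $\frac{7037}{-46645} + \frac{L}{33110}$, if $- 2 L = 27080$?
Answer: $- \frac{86456837}{154441595} \approx -0.5598$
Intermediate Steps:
$L = -13540$ ($L = \left(- \frac{1}{2}\right) 27080 = -13540$)
$\frac{7037}{-46645} + \frac{L}{33110} = \frac{7037}{-46645} - \frac{13540}{33110} = 7037 \left(- \frac{1}{46645}\right) - \frac{1354}{3311} = - \frac{7037}{46645} - \frac{1354}{3311} = - \frac{86456837}{154441595}$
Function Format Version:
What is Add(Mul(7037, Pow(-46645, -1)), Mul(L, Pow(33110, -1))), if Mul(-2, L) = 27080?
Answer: Rational(-86456837, 154441595) ≈ -0.55980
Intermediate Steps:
L = -13540 (L = Mul(Rational(-1, 2), 27080) = -13540)
Add(Mul(7037, Pow(-46645, -1)), Mul(L, Pow(33110, -1))) = Add(Mul(7037, Pow(-46645, -1)), Mul(-13540, Pow(33110, -1))) = Add(Mul(7037, Rational(-1, 46645)), Mul(-13540, Rational(1, 33110))) = Add(Rational(-7037, 46645), Rational(-1354, 3311)) = Rational(-86456837, 154441595)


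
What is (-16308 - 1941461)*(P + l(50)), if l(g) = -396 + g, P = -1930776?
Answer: 3780690786818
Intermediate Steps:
(-16308 - 1941461)*(P + l(50)) = (-16308 - 1941461)*(-1930776 + (-396 + 50)) = -1957769*(-1930776 - 346) = -1957769*(-1931122) = 3780690786818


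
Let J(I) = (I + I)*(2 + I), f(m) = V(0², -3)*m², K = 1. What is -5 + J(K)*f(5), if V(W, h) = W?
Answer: -5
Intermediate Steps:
f(m) = 0 (f(m) = 0²*m² = 0*m² = 0)
J(I) = 2*I*(2 + I) (J(I) = (2*I)*(2 + I) = 2*I*(2 + I))
-5 + J(K)*f(5) = -5 + (2*1*(2 + 1))*0 = -5 + (2*1*3)*0 = -5 + 6*0 = -5 + 0 = -5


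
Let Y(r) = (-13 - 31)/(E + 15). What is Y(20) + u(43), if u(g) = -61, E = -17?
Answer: -39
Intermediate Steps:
Y(r) = 22 (Y(r) = (-13 - 31)/(-17 + 15) = -44/(-2) = -44*(-1/2) = 22)
Y(20) + u(43) = 22 - 61 = -39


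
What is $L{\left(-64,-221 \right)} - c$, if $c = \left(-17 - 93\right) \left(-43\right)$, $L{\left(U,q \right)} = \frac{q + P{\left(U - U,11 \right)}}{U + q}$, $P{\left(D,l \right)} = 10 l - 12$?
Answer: $- \frac{449309}{95} \approx -4729.6$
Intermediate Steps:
$P{\left(D,l \right)} = -12 + 10 l$
$L{\left(U,q \right)} = \frac{98 + q}{U + q}$ ($L{\left(U,q \right)} = \frac{q + \left(-12 + 10 \cdot 11\right)}{U + q} = \frac{q + \left(-12 + 110\right)}{U + q} = \frac{q + 98}{U + q} = \frac{98 + q}{U + q}$)
$c = 4730$ ($c = \left(-110\right) \left(-43\right) = 4730$)
$L{\left(-64,-221 \right)} - c = \frac{98 - 221}{-64 - 221} - 4730 = \frac{1}{-285} \left(-123\right) - 4730 = \left(- \frac{1}{285}\right) \left(-123\right) - 4730 = \frac{41}{95} - 4730 = - \frac{449309}{95}$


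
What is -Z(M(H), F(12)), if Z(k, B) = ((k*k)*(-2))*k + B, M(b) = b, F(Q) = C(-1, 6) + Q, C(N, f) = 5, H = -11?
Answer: -2679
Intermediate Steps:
F(Q) = 5 + Q
Z(k, B) = B - 2*k³ (Z(k, B) = (k²*(-2))*k + B = (-2*k²)*k + B = -2*k³ + B = B - 2*k³)
-Z(M(H), F(12)) = -((5 + 12) - 2*(-11)³) = -(17 - 2*(-1331)) = -(17 + 2662) = -1*2679 = -2679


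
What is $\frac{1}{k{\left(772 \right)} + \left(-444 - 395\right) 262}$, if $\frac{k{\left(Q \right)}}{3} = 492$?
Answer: $- \frac{1}{218342} \approx -4.58 \cdot 10^{-6}$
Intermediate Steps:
$k{\left(Q \right)} = 1476$ ($k{\left(Q \right)} = 3 \cdot 492 = 1476$)
$\frac{1}{k{\left(772 \right)} + \left(-444 - 395\right) 262} = \frac{1}{1476 + \left(-444 - 395\right) 262} = \frac{1}{1476 - 219818} = \frac{1}{-218342} = - \frac{1}{218342}$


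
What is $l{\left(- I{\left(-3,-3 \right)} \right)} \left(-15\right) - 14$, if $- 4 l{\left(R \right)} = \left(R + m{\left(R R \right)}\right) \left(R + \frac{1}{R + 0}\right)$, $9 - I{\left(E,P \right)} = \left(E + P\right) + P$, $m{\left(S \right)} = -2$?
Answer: $\frac{8041}{6} \approx 1340.2$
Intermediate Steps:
$I{\left(E,P \right)} = 9 - E - 2 P$ ($I{\left(E,P \right)} = 9 - \left(\left(E + P\right) + P\right) = 9 - \left(E + 2 P\right) = 9 - E - 2 P$)
$l{\left(R \right)} = - \frac{\left(-2 + R\right) \left(R + \frac{1}{R}\right)}{4}$ ($l{\left(R \right)} = - \frac{\left(R - 2\right) \left(R + \frac{1}{R + 0}\right)}{4} = - \frac{\left(-2 + R\right) \left(R + \frac{1}{R}\right)}{4}$)
$l{\left(- I{\left(-3,-3 \right)} \right)} \left(-15\right) - 14 = \frac{2 - - (9 - -3 - -6) \left(1 + \left(- (9 - -3 - -6)\right)^{2} - 2 \left(- (9 - -3 - -6)\right)\right)}{4 \left(- (9 - -3 - -6)\right)} \left(-15\right) - 14 = \frac{2 - - (9 + 3 + 6) \left(1 + \left(- (9 + 3 + 6)\right)^{2} - 2 \left(- (9 + 3 + 6)\right)\right)}{4 \left(- (9 + 3 + 6)\right)} \left(-15\right) - 14 = \frac{2 - \left(-1\right) 18 \left(1 + \left(\left(-1\right) 18\right)^{2} - 2 \left(\left(-1\right) 18\right)\right)}{4 \left(\left(-1\right) 18\right)} \left(-15\right) - 14 = \frac{2 - - 18 \left(1 + \left(-18\right)^{2} - -36\right)}{4 \left(-18\right)} \left(-15\right) - 14 = \frac{1}{4} \left(- \frac{1}{18}\right) \left(2 - - 18 \left(1 + 324 + 36\right)\right) \left(-15\right) - 14 = \frac{1}{4} \left(- \frac{1}{18}\right) \left(2 - \left(-18\right) 361\right) \left(-15\right) - 14 = \frac{1}{4} \left(- \frac{1}{18}\right) \left(2 + 6498\right) \left(-15\right) - 14 = \frac{1}{4} \left(- \frac{1}{18}\right) 6500 \left(-15\right) - 14 = \left(- \frac{1625}{18}\right) \left(-15\right) - 14 = \frac{8125}{6} - 14 = \frac{8041}{6}$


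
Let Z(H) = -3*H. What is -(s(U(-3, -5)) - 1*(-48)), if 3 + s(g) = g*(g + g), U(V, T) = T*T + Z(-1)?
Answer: -1613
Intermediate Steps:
U(V, T) = 3 + T² (U(V, T) = T*T - 3*(-1) = T² + 3 = 3 + T²)
s(g) = -3 + 2*g² (s(g) = -3 + g*(g + g) = -3 + g*(2*g) = -3 + 2*g²)
-(s(U(-3, -5)) - 1*(-48)) = -((-3 + 2*(3 + (-5)²)²) - 1*(-48)) = -((-3 + 2*(3 + 25)²) + 48) = -((-3 + 2*28²) + 48) = -((-3 + 2*784) + 48) = -((-3 + 1568) + 48) = -(1565 + 48) = -1*1613 = -1613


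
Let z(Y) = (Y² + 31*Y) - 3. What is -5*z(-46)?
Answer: -3435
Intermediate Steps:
z(Y) = -3 + Y² + 31*Y
-5*z(-46) = -5*(-3 + (-46)² + 31*(-46)) = -5*(-3 + 2116 - 1426) = -5*687 = -3435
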